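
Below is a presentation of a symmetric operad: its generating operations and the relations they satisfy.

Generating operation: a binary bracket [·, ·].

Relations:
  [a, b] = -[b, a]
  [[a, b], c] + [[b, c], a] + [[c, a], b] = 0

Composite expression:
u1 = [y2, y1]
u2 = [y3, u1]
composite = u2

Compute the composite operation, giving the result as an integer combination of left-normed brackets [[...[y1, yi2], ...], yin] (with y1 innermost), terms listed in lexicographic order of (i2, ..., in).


[[y1, y2], y3]

Expand each bracket as ab - ba; the y1-initial words give the coefficients.
Composite bracket: [y3, [y2, y1]]
Full expansion: 4 signed words from ab - ba (2^2 = 4).
Keep just the words that open with y1:
  the word y1y2y3 carries sign +1 and contributes +[[y1, y2], y3]


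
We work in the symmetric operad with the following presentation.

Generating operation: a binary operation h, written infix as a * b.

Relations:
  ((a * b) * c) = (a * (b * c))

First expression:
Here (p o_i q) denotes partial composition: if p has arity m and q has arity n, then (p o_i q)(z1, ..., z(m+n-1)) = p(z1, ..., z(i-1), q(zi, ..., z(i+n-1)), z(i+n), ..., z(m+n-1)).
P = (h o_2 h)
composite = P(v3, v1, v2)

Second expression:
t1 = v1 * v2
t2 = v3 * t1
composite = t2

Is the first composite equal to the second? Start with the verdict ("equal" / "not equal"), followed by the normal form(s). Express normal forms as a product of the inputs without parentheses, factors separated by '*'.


equal: each reduces to v3 * v1 * v2

Normal form of the first expression: v3 * v1 * v2
Normal form of the second expression: v3 * v1 * v2
One common form — equal.


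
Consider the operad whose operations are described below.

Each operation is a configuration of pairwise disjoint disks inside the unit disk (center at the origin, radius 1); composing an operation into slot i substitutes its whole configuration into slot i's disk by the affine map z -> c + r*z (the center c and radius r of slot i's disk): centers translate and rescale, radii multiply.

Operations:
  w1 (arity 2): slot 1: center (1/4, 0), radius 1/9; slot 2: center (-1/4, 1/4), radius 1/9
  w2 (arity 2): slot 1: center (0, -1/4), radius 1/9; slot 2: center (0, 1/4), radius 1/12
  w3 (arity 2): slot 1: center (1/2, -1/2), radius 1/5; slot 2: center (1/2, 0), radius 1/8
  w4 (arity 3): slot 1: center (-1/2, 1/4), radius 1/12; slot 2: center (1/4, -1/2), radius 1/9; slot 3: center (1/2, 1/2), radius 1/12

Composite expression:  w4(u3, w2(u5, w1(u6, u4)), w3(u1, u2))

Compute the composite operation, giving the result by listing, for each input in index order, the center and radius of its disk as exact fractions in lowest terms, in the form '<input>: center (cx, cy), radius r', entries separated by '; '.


u1: center (13/24, 11/24), radius 1/60; u2: center (13/24, 1/2), radius 1/96; u3: center (-1/2, 1/4), radius 1/12; u4: center (107/432, -203/432), radius 1/972; u5: center (1/4, -19/36), radius 1/81; u6: center (109/432, -17/36), radius 1/972

Affine substitution under w4: radii multiply and u-centers shift.
input u3: applying the 1 nested substitution gives center (-1/2, 1/4), radius 1/12
input u5: applying the 2 nested substitutions gives center (1/4, -19/36), radius 1/81
input u6: applying the 3 nested substitutions gives center (109/432, -17/36), radius 1/972
input u4: applying the 3 nested substitutions gives center (107/432, -203/432), radius 1/972
input u1: applying the 2 nested substitutions gives center (13/24, 11/24), radius 1/60
input u2: applying the 2 nested substitutions gives center (13/24, 1/2), radius 1/96


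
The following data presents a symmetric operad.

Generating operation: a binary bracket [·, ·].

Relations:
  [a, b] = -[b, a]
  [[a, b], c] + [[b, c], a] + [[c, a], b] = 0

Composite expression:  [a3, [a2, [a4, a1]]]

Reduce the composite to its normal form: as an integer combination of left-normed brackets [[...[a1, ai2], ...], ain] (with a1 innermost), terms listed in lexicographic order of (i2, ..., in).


-[[[a1, a4], a2], a3]

In the tensor algebra, words opening a1 carry the a1-anchored form.
Composite bracket: [a3, [a2, [a4, a1]]]
Full expansion: 8 signed words from ab - ba (2^3 = 8).
The a1-initial words carry the normal form:
  a1a4a2a3 appears with sign -1, giving the term -[[[a1, a4], a2], a3]


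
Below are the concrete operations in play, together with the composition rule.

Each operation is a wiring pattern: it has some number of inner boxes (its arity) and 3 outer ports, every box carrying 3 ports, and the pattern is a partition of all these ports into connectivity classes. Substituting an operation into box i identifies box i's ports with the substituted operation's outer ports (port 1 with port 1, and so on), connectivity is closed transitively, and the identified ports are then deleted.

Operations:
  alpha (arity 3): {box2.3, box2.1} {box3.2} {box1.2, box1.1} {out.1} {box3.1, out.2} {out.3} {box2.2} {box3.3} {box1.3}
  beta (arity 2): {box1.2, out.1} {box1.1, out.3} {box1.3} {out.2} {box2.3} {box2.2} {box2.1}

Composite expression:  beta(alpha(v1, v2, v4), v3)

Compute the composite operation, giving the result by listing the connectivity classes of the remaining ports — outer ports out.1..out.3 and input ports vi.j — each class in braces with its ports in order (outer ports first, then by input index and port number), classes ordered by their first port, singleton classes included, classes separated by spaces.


{out.1, v4.1} {out.2} {out.3} {v1.1, v1.2} {v1.3} {v2.1, v2.3} {v2.2} {v3.1} {v3.2} {v3.3} {v4.2} {v4.3}

Two ports join when wires chain via beta-identified ports.
after alpha, the pattern on (v1, v2, v4) reads {out.1} {out.2, v4.1} {out.3} {v1.1, v1.2} {v1.3} {v2.1, v2.3} {v2.2} {v4.2} {v4.3} (out.j = its outer ports)
after beta, the pattern on (v1, v2, v4, v3) reads {out.1, v4.1} {out.2} {out.3} {v1.1, v1.2} {v1.3} {v2.1, v2.3} {v2.2} {v3.1} {v3.2} {v3.3} {v4.2} {v4.3} (out.j = its outer ports)


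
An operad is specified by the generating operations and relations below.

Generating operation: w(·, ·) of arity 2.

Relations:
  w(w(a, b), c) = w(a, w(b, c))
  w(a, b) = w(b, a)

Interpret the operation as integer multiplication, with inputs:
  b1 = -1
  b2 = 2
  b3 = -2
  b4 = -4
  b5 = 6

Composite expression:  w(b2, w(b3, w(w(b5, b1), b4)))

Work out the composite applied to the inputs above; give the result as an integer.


-96

w(b5, b1) = -6
w(w(b5, b1), b4) = 24
w(b3, w(w(b5, b1), b4)) = -48
w(b2, w(b3, w(w(b5, b1), b4))) = -96


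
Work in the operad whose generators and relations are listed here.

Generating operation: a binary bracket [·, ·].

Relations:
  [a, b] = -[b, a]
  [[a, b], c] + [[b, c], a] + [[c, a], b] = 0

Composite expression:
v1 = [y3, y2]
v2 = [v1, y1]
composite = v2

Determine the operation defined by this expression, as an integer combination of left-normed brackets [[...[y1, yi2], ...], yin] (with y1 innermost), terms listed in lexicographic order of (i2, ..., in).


[[y1, y2], y3] - [[y1, y3], y2]

A multilinear Lie element is pinned by y1-initial words (y1 innermost).
Composite bracket: [[y3, y2], y1]
Each bracket splits as ab - ba, giving 4 signed words (2^2 = 4).
Only words starting with y1 matter:
  sign of y1y2y3 is +1, so it contributes +[[y1, y2], y3]
  sign of y1y3y2 is -1, so it contributes -[[y1, y3], y2]


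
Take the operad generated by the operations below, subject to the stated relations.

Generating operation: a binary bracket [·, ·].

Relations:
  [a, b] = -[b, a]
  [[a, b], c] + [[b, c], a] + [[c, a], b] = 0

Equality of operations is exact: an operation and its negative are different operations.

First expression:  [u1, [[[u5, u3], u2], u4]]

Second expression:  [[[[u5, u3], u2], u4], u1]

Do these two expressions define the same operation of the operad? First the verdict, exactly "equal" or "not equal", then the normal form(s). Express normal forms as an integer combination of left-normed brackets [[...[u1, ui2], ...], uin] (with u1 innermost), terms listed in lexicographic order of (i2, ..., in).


not equal: they reduce to [[[[u1, u2], u3], u5], u4] - [[[[u1, u2], u5], u3], u4] - [[[[u1, u3], u5], u2], u4] - [[[[u1, u4], u2], u3], u5] + [[[[u1, u4], u2], u5], u3] + [[[[u1, u4], u3], u5], u2] - [[[[u1, u4], u5], u3], u2] + [[[[u1, u5], u3], u2], u4] and -[[[[u1, u2], u3], u5], u4] + [[[[u1, u2], u5], u3], u4] + [[[[u1, u3], u5], u2], u4] + [[[[u1, u4], u2], u3], u5] - [[[[u1, u4], u2], u5], u3] - [[[[u1, u4], u3], u5], u2] + [[[[u1, u4], u5], u3], u2] - [[[[u1, u5], u3], u2], u4]

The first expression reduces to [[[[u1, u2], u3], u5], u4] - [[[[u1, u2], u5], u3], u4] - [[[[u1, u3], u5], u2], u4] - [[[[u1, u4], u2], u3], u5] + [[[[u1, u4], u2], u5], u3] + [[[[u1, u4], u3], u5], u2] - [[[[u1, u4], u5], u3], u2] + [[[[u1, u5], u3], u2], u4]
The second expression reduces to -[[[[u1, u2], u3], u5], u4] + [[[[u1, u2], u5], u3], u4] + [[[[u1, u3], u5], u2], u4] + [[[[u1, u4], u2], u3], u5] - [[[[u1, u4], u2], u5], u3] - [[[[u1, u4], u3], u5], u2] + [[[[u1, u4], u5], u3], u2] - [[[[u1, u5], u3], u2], u4]
They disagree, so not equal.


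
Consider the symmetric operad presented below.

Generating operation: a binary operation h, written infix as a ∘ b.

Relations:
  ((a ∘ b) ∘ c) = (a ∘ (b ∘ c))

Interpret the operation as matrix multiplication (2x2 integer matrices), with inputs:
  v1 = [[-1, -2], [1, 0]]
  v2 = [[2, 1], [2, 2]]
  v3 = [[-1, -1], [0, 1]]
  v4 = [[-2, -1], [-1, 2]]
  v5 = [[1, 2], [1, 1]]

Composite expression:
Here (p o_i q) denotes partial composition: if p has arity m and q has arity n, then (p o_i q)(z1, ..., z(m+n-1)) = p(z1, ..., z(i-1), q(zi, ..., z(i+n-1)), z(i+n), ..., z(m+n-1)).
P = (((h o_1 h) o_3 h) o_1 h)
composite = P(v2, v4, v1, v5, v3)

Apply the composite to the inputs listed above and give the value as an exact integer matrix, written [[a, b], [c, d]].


[[-15, 5], [-20, 8]]

(v2 ∘ v4) = [[-5, 0], [-6, 2]]
((v2 ∘ v4) ∘ v1) = [[5, 10], [8, 12]]
(v5 ∘ v3) = [[-1, 1], [-1, 0]]
(((v2 ∘ v4) ∘ v1) ∘ (v5 ∘ v3)) = [[-15, 5], [-20, 8]]


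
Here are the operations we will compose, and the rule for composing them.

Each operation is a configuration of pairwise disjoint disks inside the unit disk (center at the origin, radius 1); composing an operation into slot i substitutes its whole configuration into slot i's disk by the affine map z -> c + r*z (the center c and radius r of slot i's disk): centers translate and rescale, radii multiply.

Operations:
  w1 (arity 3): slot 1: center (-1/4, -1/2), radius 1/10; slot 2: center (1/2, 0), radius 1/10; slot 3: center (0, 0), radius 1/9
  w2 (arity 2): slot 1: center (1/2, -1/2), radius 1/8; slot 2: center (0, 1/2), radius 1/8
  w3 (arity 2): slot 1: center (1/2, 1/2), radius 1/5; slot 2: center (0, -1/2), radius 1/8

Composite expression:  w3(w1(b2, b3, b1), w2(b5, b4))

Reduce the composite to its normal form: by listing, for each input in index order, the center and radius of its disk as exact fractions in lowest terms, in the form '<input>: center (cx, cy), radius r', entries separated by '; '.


Only the slot chain above each b matters under w3; compose those maps.
for b2, the 2-step affine chain lands on center (9/20, 2/5), radius 1/50
for b3, the 2-step affine chain lands on center (3/5, 1/2), radius 1/50
for b1, the 2-step affine chain lands on center (1/2, 1/2), radius 1/45
for b5, the 2-step affine chain lands on center (1/16, -9/16), radius 1/64
for b4, the 2-step affine chain lands on center (0, -7/16), radius 1/64

b1: center (1/2, 1/2), radius 1/45; b2: center (9/20, 2/5), radius 1/50; b3: center (3/5, 1/2), radius 1/50; b4: center (0, -7/16), radius 1/64; b5: center (1/16, -9/16), radius 1/64


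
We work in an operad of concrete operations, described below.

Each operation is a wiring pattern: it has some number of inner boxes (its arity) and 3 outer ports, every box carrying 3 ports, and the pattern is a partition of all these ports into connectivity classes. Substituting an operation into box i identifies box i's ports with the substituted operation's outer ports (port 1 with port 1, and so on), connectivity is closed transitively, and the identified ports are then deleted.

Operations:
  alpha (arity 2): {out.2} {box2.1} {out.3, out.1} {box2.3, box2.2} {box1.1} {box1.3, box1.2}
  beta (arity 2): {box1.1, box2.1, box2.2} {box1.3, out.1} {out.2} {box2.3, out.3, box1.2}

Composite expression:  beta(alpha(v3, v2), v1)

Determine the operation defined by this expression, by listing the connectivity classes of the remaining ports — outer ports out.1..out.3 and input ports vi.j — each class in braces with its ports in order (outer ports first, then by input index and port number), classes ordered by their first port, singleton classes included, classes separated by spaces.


{out.1, v1.1, v1.2} {out.2} {out.3, v1.3} {v2.1} {v2.2, v2.3} {v3.1} {v3.2, v3.3}


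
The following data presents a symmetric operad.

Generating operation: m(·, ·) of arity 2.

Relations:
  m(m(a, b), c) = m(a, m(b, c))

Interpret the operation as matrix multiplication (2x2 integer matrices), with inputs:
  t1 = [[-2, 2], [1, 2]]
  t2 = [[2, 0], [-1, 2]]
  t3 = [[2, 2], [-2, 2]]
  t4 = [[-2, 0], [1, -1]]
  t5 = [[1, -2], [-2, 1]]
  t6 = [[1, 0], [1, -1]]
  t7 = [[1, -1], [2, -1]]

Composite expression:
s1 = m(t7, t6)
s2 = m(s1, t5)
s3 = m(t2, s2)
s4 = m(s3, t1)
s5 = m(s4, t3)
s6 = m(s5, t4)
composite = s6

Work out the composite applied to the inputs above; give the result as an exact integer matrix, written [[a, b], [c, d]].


[[-44, -12], [-30, 18]]

m(t7, t6) = [[0, 1], [1, 1]]
m(m(t7, t6), t5) = [[-2, 1], [-1, -1]]
m(t2, m(m(t7, t6), t5)) = [[-4, 2], [0, -3]]
m(m(t2, m(m(t7, t6), t5)), t1) = [[10, -4], [-3, -6]]
m(m(m(t2, m(m(t7, t6), t5)), t1), t3) = [[28, 12], [6, -18]]
m(m(m(m(t2, m(m(t7, t6), t5)), t1), t3), t4) = [[-44, -12], [-30, 18]]


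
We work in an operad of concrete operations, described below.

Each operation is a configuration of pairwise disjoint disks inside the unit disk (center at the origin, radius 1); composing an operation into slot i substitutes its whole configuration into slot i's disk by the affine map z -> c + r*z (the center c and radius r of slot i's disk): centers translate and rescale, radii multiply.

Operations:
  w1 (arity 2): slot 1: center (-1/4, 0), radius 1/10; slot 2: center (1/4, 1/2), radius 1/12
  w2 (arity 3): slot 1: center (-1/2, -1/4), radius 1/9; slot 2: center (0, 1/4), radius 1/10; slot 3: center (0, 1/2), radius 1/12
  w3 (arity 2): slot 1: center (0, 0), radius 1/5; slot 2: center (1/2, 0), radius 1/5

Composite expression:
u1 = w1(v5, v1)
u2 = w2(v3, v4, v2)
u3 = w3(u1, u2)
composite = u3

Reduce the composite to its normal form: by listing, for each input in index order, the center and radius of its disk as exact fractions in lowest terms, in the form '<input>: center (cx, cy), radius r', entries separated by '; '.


Each v-disk chains the slot maps above it in w3; radii multiply.
v5: after 2 affine steps, its disk has center (-1/20, 0), radius 1/50
v1: after 2 affine steps, its disk has center (1/20, 1/10), radius 1/60
v3: after 2 affine steps, its disk has center (2/5, -1/20), radius 1/45
v4: after 2 affine steps, its disk has center (1/2, 1/20), radius 1/50
v2: after 2 affine steps, its disk has center (1/2, 1/10), radius 1/60

v1: center (1/20, 1/10), radius 1/60; v2: center (1/2, 1/10), radius 1/60; v3: center (2/5, -1/20), radius 1/45; v4: center (1/2, 1/20), radius 1/50; v5: center (-1/20, 0), radius 1/50


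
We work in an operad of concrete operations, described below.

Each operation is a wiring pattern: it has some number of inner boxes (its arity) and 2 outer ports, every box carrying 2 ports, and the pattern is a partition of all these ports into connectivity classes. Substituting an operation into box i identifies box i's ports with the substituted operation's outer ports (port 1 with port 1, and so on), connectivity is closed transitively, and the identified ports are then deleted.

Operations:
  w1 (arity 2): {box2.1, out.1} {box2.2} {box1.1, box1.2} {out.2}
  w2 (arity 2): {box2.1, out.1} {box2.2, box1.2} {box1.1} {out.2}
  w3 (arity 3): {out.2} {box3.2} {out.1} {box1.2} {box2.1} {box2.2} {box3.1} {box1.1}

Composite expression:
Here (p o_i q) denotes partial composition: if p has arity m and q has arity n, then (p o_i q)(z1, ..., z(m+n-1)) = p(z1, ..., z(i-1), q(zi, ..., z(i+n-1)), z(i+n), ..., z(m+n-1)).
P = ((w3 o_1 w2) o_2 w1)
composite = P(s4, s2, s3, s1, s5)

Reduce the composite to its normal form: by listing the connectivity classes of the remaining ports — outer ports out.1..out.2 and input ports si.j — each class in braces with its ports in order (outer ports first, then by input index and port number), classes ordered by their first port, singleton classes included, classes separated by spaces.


{out.1} {out.2} {s1.1} {s1.2} {s2.1, s2.2} {s3.1} {s3.2} {s4.1} {s4.2} {s5.1} {s5.2}

Treat the ports identified at w3 as solder joints: merge, then drop.
after w1, the pattern on (s2, s3) reads {out.1, s3.1} {out.2} {s2.1, s2.2} {s3.2} (out.j = its outer ports)
after w2, the pattern on (s4, s2, s3) reads {out.1, s3.1} {out.2} {s2.1, s2.2} {s3.2} {s4.1} {s4.2} (out.j = its outer ports)
after w3, the pattern on (s4, s2, s3, s1, s5) reads {out.1} {out.2} {s1.1} {s1.2} {s2.1, s2.2} {s3.1} {s3.2} {s4.1} {s4.2} {s5.1} {s5.2} (out.j = its outer ports)


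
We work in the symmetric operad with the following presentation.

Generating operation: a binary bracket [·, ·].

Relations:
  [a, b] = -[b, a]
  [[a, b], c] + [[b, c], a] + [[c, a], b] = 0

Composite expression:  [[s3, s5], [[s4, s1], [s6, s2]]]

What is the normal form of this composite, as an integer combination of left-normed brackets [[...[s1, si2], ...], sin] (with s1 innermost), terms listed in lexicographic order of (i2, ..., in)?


A multilinear Lie element is pinned by s1-initial words (s1 innermost).
Composite bracket: [[s3, s5], [[s4, s1], [s6, s2]]]
Expanding via [a, b] = ab - ba: 32 signed words (2^5 = 32).
Collect the words opening with s1:
  s1s4s2s6s3s5 appears with sign -1, giving the term -[[[[[s1, s4], s2], s6], s3], s5]
  s1s4s2s6s5s3 appears with sign +1, giving the term +[[[[[s1, s4], s2], s6], s5], s3]
  s1s4s6s2s3s5 appears with sign +1, giving the term +[[[[[s1, s4], s6], s2], s3], s5]
  s1s4s6s2s5s3 appears with sign -1, giving the term -[[[[[s1, s4], s6], s2], s5], s3]

-[[[[[s1, s4], s2], s6], s3], s5] + [[[[[s1, s4], s2], s6], s5], s3] + [[[[[s1, s4], s6], s2], s3], s5] - [[[[[s1, s4], s6], s2], s5], s3]


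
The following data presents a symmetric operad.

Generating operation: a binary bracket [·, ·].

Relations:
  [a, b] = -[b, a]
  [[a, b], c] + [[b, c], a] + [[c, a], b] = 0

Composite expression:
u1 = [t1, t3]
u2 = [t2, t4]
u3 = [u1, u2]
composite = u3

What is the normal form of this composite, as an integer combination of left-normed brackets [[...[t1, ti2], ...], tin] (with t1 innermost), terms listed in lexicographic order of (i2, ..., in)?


[[[t1, t3], t2], t4] - [[[t1, t3], t4], t2]


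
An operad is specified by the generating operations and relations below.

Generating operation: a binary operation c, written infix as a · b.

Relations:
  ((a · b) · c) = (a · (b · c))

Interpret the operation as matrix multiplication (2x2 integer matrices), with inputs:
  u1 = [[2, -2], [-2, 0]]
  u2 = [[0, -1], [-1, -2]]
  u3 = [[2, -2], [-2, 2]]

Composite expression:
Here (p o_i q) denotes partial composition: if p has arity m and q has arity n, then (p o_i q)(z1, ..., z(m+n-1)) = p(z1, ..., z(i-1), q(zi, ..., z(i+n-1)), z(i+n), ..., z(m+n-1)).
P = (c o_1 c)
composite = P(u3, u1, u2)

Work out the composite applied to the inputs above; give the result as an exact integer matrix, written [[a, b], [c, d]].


[[4, 0], [-4, 0]]


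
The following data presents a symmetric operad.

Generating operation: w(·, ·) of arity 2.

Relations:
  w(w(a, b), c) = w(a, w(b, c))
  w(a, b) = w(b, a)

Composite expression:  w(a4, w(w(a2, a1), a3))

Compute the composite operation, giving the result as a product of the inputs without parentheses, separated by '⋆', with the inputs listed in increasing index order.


a1 ⋆ a2 ⋆ a3 ⋆ a4

Shape and order are irrelevant to w; the a-input set decides.
w(a2, a1) linearizes to a2 ⋆ a1
w(w(a2, a1), a3) linearizes to a2 ⋆ a1 ⋆ a3
w(a4, w(w(a2, a1), a3)) linearizes to a4 ⋆ a2 ⋆ a1 ⋆ a3
commutativity sorts the factors: a1 ⋆ a2 ⋆ a3 ⋆ a4


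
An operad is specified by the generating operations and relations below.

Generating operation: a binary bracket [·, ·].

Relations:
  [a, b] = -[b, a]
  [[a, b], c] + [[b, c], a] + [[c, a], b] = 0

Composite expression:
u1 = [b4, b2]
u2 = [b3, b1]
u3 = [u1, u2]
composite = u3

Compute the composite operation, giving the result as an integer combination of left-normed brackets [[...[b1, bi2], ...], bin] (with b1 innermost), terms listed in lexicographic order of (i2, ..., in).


-[[[b1, b3], b2], b4] + [[[b1, b3], b4], b2]

A multilinear Lie element is pinned by b1-initial words (b1 innermost).
Composite bracket: [[b4, b2], [b3, b1]]
Applying ab - ba throughout gives 8 signed words (2^3 = 8).
Collect the words opening with b1:
  the word b1b3b2b4 carries sign -1 and contributes -[[[b1, b3], b2], b4]
  the word b1b3b4b2 carries sign +1 and contributes +[[[b1, b3], b4], b2]


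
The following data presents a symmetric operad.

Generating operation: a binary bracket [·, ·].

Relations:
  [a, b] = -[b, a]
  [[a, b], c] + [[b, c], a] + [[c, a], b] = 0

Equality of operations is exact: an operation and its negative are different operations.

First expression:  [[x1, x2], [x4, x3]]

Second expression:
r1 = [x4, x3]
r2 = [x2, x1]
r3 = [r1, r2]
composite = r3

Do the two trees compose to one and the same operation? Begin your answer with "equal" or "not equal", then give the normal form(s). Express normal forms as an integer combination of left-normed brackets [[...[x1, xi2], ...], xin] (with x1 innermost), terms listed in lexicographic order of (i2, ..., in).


equal: each reduces to -[[[x1, x2], x3], x4] + [[[x1, x2], x4], x3]

In normal form, the first expression is -[[[x1, x2], x3], x4] + [[[x1, x2], x4], x3]
In normal form, the second expression is -[[[x1, x2], x3], x4] + [[[x1, x2], x4], x3]
Identical normal forms: equal.


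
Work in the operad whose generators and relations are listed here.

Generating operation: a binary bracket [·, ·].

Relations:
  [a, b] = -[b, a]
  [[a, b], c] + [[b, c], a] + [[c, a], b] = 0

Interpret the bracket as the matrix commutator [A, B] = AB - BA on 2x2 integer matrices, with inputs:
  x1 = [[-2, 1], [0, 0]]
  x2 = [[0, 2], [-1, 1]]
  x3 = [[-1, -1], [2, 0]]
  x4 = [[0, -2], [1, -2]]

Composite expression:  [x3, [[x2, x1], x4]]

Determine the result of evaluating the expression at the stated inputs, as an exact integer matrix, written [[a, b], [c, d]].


[x2, x1] = [[1, 3], [2, -1]]
[[x2, x1], x4] = [[7, -10], [2, -7]]
[x3, [[x2, x1], x4]] = [[18, 24], [30, -18]]

[[18, 24], [30, -18]]


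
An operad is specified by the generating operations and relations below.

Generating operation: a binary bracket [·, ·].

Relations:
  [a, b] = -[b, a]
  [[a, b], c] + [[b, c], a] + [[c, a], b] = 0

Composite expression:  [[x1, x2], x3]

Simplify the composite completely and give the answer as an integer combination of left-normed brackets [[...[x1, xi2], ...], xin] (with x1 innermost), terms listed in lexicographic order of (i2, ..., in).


[[x1, x2], x3]

Skip Jacobi rewriting: expand, keep x1-initial words, read off terms.
Composite bracket: [[x1, x2], x3]
Full expansion: 4 signed words from ab - ba (2^2 = 4).
Words beginning with x1 determine it all:
  x1x2x3 appears with sign +1, giving the term +[[x1, x2], x3]


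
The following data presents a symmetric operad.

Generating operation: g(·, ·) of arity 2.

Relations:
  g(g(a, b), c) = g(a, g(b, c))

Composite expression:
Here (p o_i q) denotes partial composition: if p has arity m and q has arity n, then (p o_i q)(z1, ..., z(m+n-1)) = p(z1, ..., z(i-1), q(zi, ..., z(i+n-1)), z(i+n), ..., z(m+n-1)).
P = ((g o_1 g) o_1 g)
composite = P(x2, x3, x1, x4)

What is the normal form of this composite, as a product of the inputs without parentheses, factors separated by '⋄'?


Key point: g is associative — brackets drop, the x-order remains.
g(x2, x3) flattens to x2 ⋄ x3
g(g(x2, x3), x1) flattens to x2 ⋄ x3 ⋄ x1
g(g(g(x2, x3), x1), x4) flattens to x2 ⋄ x3 ⋄ x1 ⋄ x4

x2 ⋄ x3 ⋄ x1 ⋄ x4


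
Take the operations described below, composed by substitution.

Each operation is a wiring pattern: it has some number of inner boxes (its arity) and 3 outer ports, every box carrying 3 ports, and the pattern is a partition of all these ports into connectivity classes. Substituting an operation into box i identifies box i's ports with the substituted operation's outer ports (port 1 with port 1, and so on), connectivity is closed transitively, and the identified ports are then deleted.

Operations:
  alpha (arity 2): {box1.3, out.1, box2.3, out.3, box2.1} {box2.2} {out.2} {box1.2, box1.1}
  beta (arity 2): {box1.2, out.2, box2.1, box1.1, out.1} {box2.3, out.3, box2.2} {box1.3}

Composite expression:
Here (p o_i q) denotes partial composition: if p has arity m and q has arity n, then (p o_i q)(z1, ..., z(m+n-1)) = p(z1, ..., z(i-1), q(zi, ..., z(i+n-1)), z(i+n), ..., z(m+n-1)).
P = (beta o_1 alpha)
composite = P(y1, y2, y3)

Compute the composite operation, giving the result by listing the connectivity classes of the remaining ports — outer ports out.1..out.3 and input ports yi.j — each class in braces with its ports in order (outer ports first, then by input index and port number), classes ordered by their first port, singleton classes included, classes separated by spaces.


{out.1, out.2, y1.3, y2.1, y2.3, y3.1} {out.3, y3.2, y3.3} {y1.1, y1.2} {y2.2}

Connectivity passes through glued beta-boundaries; trace each wire chain.
alpha over (y1, y2) gives {out.1, out.3, y1.3, y2.1, y2.3} {out.2} {y1.1, y1.2} {y2.2}, out.j being that stage's outer ports
beta over (y1, y2, y3) gives {out.1, out.2, y1.3, y2.1, y2.3, y3.1} {out.3, y3.2, y3.3} {y1.1, y1.2} {y2.2}, out.j being that stage's outer ports


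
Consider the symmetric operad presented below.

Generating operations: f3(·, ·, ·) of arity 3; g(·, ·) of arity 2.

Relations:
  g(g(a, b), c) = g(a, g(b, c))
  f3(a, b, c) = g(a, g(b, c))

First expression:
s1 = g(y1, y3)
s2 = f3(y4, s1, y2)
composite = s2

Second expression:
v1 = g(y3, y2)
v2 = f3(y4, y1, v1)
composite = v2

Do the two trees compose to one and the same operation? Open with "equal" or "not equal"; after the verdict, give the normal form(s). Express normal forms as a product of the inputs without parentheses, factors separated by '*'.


The first composite normalizes to y4 * y1 * y3 * y2
The second composite normalizes to y4 * y1 * y3 * y2
Same normal form: equal.

equal — both sides give y4 * y1 * y3 * y2


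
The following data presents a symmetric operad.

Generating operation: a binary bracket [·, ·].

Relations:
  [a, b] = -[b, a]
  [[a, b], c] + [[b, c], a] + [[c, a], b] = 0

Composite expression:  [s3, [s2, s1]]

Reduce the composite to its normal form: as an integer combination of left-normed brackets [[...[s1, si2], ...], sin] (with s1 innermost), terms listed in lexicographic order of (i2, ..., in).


[[s1, s2], s3]

Expand each bracket as ab - ba; the s1-initial words give the coefficients.
Composite bracket: [s3, [s2, s1]]
Full expansion: 4 signed words from ab - ba (2^2 = 4).
The s1-initial words carry the normal form:
  s1s2s3 appears with sign +1, giving the term +[[s1, s2], s3]


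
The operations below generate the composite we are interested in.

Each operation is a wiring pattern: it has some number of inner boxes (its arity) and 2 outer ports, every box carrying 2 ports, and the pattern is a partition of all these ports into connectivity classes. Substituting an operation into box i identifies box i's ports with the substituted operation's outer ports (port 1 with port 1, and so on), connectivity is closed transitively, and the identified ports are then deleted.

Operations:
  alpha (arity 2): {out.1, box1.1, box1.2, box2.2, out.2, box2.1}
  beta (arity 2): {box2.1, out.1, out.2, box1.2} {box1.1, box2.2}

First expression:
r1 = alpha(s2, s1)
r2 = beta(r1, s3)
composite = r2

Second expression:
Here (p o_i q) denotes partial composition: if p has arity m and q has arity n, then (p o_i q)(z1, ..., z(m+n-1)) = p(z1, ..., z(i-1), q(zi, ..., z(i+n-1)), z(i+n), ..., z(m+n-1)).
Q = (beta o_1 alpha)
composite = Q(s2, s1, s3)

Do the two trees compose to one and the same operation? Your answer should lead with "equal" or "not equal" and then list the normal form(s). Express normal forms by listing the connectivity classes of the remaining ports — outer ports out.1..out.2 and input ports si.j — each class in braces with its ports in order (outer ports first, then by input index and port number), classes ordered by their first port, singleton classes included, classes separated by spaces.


equal — both sides give {out.1, out.2, s1.1, s1.2, s2.1, s2.2, s3.1, s3.2}

Reducing the first expression gives {out.1, out.2, s1.1, s1.2, s2.1, s2.2, s3.1, s3.2}
Reducing the second expression gives {out.1, out.2, s1.1, s1.2, s2.1, s2.2, s3.1, s3.2}
Identical normal forms: equal.


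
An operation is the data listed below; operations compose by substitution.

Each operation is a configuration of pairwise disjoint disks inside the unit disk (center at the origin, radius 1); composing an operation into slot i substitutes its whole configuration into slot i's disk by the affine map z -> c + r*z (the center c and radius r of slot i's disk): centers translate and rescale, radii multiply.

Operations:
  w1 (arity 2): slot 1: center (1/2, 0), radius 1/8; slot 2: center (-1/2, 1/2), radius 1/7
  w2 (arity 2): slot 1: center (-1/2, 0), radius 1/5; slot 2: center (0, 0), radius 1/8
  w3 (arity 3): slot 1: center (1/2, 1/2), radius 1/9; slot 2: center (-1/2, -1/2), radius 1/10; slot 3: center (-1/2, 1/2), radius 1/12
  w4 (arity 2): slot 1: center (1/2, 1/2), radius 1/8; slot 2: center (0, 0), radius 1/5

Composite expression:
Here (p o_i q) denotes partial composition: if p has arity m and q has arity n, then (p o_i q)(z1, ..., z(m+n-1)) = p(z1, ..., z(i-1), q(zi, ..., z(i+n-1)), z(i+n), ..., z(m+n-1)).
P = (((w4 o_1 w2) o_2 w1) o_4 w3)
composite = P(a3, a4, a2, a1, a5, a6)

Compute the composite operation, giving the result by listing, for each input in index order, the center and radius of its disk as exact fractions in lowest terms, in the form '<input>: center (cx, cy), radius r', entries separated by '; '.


a1: center (1/10, 1/10), radius 1/45; a2: center (63/128, 65/128), radius 1/448; a3: center (7/16, 1/2), radius 1/40; a4: center (65/128, 1/2), radius 1/512; a5: center (-1/10, -1/10), radius 1/50; a6: center (-1/10, 1/10), radius 1/60

Follow each a-input down from w4: c' goes to c + r*c', radius to r*r'.
input a3: applying the 2 nested substitutions gives center (7/16, 1/2), radius 1/40
input a4: applying the 3 nested substitutions gives center (65/128, 1/2), radius 1/512
input a2: applying the 3 nested substitutions gives center (63/128, 65/128), radius 1/448
input a1: applying the 2 nested substitutions gives center (1/10, 1/10), radius 1/45
input a5: applying the 2 nested substitutions gives center (-1/10, -1/10), radius 1/50
input a6: applying the 2 nested substitutions gives center (-1/10, 1/10), radius 1/60


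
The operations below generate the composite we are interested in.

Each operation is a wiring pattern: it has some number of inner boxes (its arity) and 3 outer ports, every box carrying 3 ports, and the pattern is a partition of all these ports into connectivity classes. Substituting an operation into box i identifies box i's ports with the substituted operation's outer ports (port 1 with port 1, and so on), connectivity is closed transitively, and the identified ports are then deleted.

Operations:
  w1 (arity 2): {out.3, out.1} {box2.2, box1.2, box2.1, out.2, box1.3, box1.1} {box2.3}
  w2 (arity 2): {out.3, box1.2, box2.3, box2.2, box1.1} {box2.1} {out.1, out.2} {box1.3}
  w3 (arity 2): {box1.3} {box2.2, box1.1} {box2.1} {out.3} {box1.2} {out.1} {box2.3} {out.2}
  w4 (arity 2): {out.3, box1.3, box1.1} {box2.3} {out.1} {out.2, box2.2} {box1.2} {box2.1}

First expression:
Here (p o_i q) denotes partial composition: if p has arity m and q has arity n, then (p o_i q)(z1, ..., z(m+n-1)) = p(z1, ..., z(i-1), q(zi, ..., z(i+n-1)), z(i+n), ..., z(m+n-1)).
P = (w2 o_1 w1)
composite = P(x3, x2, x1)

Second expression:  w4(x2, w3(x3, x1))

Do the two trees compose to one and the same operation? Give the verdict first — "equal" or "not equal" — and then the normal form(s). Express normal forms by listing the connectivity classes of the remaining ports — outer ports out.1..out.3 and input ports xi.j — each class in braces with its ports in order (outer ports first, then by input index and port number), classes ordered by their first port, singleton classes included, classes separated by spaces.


not equal: they reduce to {out.1, out.2} {out.3, x1.2, x1.3, x2.1, x2.2, x3.1, x3.2, x3.3} {x1.1} {x2.3} and {out.1} {out.2} {out.3, x2.1, x2.3} {x1.1} {x1.2, x3.1} {x1.3} {x2.2} {x3.2} {x3.3}


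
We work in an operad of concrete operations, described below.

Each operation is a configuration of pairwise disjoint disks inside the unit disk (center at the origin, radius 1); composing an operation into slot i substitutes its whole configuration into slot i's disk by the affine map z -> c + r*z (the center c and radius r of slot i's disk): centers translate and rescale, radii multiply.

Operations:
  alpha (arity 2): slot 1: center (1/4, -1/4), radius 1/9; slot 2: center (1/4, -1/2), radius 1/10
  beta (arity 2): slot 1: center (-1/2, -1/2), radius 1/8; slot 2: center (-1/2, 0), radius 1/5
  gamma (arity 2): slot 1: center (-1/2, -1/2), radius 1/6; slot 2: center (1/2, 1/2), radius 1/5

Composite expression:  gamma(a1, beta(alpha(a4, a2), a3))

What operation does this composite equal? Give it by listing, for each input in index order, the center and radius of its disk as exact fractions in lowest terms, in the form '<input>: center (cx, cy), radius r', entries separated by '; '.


Affine substitution under gamma: radii multiply and a-centers shift.
input a1: applying the 1 nested substitution gives center (-1/2, -1/2), radius 1/6
input a4: applying the 3 nested substitutions gives center (13/32, 63/160), radius 1/360
input a2: applying the 3 nested substitutions gives center (13/32, 31/80), radius 1/400
input a3: applying the 2 nested substitutions gives center (2/5, 1/2), radius 1/25

a1: center (-1/2, -1/2), radius 1/6; a2: center (13/32, 31/80), radius 1/400; a3: center (2/5, 1/2), radius 1/25; a4: center (13/32, 63/160), radius 1/360


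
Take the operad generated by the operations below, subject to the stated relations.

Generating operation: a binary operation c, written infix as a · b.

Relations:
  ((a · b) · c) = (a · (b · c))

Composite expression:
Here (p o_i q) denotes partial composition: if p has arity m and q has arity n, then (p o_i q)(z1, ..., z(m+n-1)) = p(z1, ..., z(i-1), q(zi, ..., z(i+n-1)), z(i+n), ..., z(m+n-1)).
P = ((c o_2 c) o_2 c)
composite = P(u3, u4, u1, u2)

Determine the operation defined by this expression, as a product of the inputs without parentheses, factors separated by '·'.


u3 · u4 · u1 · u2

Associativity of c dissolves the nesting; only the u-input order survives.
(u4 · u1) linearizes to u4 · u1
((u4 · u1) · u2) linearizes to u4 · u1 · u2
(u3 · ((u4 · u1) · u2)) linearizes to u3 · u4 · u1 · u2


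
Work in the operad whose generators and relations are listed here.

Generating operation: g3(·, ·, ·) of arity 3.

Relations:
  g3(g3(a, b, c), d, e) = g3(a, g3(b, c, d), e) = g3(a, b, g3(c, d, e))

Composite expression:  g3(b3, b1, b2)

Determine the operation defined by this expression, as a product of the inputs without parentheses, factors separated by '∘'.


All parenthesizations of g3 agree; list the b-inputs left to right.
g3(b3, b1, b2) flattens to b3 ∘ b1 ∘ b2

b3 ∘ b1 ∘ b2


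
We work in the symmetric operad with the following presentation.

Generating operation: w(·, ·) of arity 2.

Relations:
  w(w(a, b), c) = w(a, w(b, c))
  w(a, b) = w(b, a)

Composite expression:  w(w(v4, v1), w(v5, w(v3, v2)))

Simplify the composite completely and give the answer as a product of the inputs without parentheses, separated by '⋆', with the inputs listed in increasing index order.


With w associative and commutative, the v-input set is all that matters.
w(v4, v1) flattens to v4 ⋆ v1
w(v3, v2) flattens to v3 ⋆ v2
w(v5, w(v3, v2)) flattens to v5 ⋆ v3 ⋆ v2
w(w(v4, v1), w(v5, w(v3, v2))) flattens to v4 ⋆ v1 ⋆ v5 ⋆ v3 ⋆ v2
rearranged into index order: v1 ⋆ v2 ⋆ v3 ⋆ v4 ⋆ v5

v1 ⋆ v2 ⋆ v3 ⋆ v4 ⋆ v5


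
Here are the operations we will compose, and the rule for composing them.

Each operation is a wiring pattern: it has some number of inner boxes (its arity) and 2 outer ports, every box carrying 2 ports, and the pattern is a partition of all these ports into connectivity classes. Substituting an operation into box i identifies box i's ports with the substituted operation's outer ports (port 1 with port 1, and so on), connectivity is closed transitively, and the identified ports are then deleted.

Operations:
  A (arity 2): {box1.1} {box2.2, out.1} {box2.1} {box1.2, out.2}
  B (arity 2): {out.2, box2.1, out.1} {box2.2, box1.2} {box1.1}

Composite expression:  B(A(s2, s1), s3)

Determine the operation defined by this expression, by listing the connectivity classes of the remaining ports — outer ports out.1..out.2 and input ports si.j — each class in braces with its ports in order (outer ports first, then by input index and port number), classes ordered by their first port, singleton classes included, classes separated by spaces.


{out.1, out.2, s3.1} {s1.1} {s1.2} {s2.1} {s2.2, s3.2}

After gluing at B, chains via deleted ports link the s-ports.
after A, the pattern on (s2, s1) reads {out.1, s1.2} {out.2, s2.2} {s1.1} {s2.1} (out.j = its outer ports)
after B, the pattern on (s2, s1, s3) reads {out.1, out.2, s3.1} {s1.1} {s1.2} {s2.1} {s2.2, s3.2} (out.j = its outer ports)


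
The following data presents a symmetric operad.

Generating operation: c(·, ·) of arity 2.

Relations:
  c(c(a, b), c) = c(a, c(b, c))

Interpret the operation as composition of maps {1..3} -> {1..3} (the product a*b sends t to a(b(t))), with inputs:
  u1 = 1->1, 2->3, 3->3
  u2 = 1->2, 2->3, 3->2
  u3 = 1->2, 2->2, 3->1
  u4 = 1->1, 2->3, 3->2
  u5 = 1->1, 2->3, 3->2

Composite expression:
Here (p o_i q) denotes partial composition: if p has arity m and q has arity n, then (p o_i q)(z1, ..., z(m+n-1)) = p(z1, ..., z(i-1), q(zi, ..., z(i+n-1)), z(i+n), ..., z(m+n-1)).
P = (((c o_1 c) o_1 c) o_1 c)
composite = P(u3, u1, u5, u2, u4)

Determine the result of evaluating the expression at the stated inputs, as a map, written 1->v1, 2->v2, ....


c(u3, u1) = 1->2, 2->1, 3->1
c(c(u3, u1), u5) = 1->2, 2->1, 3->1
c(c(c(u3, u1), u5), u2) = 1->1, 2->1, 3->1
c(c(c(c(u3, u1), u5), u2), u4) = 1->1, 2->1, 3->1

1->1, 2->1, 3->1


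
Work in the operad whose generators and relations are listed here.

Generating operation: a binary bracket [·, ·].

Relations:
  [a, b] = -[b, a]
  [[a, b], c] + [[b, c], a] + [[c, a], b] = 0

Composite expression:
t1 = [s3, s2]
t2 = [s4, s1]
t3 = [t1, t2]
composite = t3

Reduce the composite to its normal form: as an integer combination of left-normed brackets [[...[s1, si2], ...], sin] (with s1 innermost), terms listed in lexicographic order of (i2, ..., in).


Antisymmetry and Jacobi reduce to s1-anchored left-normed brackets.
Composite bracket: [[s3, s2], [s4, s1]]
Under [a, b] = ab - ba we get 8 signed associative words (2^3 = 8).
Coefficients come from the s1-initial words:
  s1s4s2s3 (sign -1) contributes -[[[s1, s4], s2], s3]
  s1s4s3s2 (sign +1) contributes +[[[s1, s4], s3], s2]

-[[[s1, s4], s2], s3] + [[[s1, s4], s3], s2]


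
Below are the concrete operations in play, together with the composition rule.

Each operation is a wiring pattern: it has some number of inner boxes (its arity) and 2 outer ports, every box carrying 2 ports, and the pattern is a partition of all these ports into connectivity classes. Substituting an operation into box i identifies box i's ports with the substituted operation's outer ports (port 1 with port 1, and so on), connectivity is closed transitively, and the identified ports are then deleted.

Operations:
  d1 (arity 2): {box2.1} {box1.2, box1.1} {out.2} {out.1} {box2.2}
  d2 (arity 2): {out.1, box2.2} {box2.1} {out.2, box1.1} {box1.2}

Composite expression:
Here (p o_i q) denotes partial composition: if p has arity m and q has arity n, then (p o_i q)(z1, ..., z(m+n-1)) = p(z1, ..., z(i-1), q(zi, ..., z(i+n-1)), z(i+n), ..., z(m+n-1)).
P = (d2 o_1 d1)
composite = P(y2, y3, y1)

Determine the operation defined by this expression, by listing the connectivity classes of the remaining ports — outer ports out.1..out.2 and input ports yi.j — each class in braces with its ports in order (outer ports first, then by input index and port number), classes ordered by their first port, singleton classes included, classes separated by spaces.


{out.1, y1.2} {out.2} {y1.1} {y2.1, y2.2} {y3.1} {y3.2}

Connectivity passes through glued d2-boundaries; trace each wire chain.
d1 over (y2, y3) gives {out.1} {out.2} {y2.1, y2.2} {y3.1} {y3.2}, out.j being that stage's outer ports
d2 over (y2, y3, y1) gives {out.1, y1.2} {out.2} {y1.1} {y2.1, y2.2} {y3.1} {y3.2}, out.j being that stage's outer ports
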